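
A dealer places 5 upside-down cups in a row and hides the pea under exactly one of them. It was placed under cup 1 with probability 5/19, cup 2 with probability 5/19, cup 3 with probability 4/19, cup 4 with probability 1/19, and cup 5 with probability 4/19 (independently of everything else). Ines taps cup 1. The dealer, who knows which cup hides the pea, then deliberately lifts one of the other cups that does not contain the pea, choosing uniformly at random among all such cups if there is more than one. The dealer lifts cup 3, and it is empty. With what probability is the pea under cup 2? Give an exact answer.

Apply Bayes' rule, conditioning on where the pea actually is.
If it is under cup 1 (prior 5/19): the dealer has 4 equally likely choices, so probability 1/4; weight (5/19)·(1/4) = 5/76.
If it is under cup 2 (prior 5/19): the dealer has 3 equally likely choices, so probability 1/3; weight (5/19)·(1/3) = 5/57.
If it is under cup 3 (prior 4/19): the dealer opened cup 3, so this case is ruled out; weight (4/19)·0 = 0.
If it is under cup 4 (prior 1/19): the dealer has 3 equally likely choices, so probability 1/3; weight (1/19)·(1/3) = 1/57.
If it is under cup 5 (prior 4/19): the dealer has 3 equally likely choices, so probability 1/3; weight (4/19)·(1/3) = 4/57.
The weights sum to 55/228.
So P(the pea under cup 2 | the dealer opened cup 3) = (5/57) / (55/228) = 4/11.

4/11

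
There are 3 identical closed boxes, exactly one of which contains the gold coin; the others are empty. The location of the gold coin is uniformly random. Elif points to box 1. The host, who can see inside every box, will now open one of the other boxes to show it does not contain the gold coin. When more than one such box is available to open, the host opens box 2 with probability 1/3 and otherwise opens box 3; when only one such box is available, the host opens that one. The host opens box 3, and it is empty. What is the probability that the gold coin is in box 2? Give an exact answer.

Consider each possible location of the gold coin in turn.
If it is in box 1 (prior 1/3): box 2 is available but not opened, probability 2/3; weight (1/3)·(2/3) = 2/9.
If it is in box 2 (prior 1/3): only box 3 is available, probability 1; weight (1/3)·1 = 1/3.
If it is in box 3 (prior 1/3): the host opened box 3, so this case is ruled out; weight (1/3)·0 = 0.
The weights sum to 5/9.
So P(the gold coin in box 2 | the host opened box 3) = (1/3) / (5/9) = 3/5.

3/5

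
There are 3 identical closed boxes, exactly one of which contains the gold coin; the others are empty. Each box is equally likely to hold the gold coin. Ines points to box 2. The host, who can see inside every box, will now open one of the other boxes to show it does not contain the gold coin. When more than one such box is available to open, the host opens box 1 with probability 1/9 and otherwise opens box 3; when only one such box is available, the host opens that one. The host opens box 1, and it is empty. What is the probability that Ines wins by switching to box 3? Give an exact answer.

Condition on the true location of the gold coin.
If it is in box 1 (prior 1/3): the host opened box 1, so this case is ruled out; weight (1/3)·0 = 0.
If it is in box 2 (prior 1/3): box 1 is available, opened with probability 1/9; weight (1/3)·(1/9) = 1/27.
If it is in box 3 (prior 1/3): only box 1 is available, probability 1; weight (1/3)·1 = 1/3.
The weights sum to 10/27.
So P(the gold coin in box 3 | the host opened box 1) = (1/3) / (10/27) = 9/10.

9/10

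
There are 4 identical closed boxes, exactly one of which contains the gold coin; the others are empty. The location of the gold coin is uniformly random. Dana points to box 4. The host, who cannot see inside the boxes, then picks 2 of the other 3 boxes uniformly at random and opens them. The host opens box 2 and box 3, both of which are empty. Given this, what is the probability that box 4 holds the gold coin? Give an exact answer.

1/2

Apply Bayes' rule, conditioning on where the gold coin actually is.
If it is in either of boxes 1 and 4 (prior 1/4 each): the host picks exactly this set with probability 1/3 regardless, and none is the prize; weight (1/4)·(1/3) = 1/12 each.
If it is in either of boxes 2 and 3 (prior 1/4 each): that box was opened and seen not to hold the prize — ruled out; weight (1/4)·0 = 0 each.
The weights sum to 1/6.
So P(the gold coin in box 4 | the host opened box 2 and box 3) = (1/12) / (1/6) = 1/2.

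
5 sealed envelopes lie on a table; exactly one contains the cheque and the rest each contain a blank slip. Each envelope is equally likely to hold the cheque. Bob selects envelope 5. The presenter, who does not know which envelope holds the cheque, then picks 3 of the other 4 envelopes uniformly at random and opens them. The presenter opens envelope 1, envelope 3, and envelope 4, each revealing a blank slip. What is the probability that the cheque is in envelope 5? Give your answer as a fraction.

1/2

Consider each possible location of the cheque in turn.
If it is in any of envelopes 1, 3, and 4 (prior 1/5 each): that envelope was opened and seen not to hold the prize — ruled out; weight (1/5)·0 = 0 each.
If it is in either of envelopes 2 and 5 (prior 1/5 each): the presenter picks exactly this set with probability 1/4 regardless, and none is the prize; weight (1/5)·(1/4) = 1/20 each.
The weights sum to 1/10.
So P(the cheque in envelope 5 | the presenter opened envelope 1, envelope 3, and envelope 4) = (1/20) / (1/10) = 1/2.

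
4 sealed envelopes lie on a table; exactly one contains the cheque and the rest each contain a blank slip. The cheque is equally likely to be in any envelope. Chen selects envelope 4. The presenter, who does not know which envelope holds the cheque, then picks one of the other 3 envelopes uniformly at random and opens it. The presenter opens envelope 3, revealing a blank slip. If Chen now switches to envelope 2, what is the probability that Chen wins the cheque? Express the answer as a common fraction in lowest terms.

1/3

Apply Bayes' rule, conditioning on where the cheque actually is.
If it is in any of envelopes 1, 2, and 4 (prior 1/4 each): the presenter picks envelope 3 with probability 1/3 regardless, and it is not the prize; weight (1/4)·(1/3) = 1/12 each.
If it is in envelope 3 (prior 1/4): the presenter opened envelope 3, so this case is ruled out; weight (1/4)·0 = 0.
The weights sum to 1/4.
So P(the cheque in envelope 2 | the presenter opened envelope 3) = (1/12) / (1/4) = 1/3.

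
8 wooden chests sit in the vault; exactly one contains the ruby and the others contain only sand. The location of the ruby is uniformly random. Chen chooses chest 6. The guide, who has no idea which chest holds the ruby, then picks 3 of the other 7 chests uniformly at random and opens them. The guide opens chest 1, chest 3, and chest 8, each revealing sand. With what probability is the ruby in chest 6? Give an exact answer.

1/5

Because the guide chose which chests to open without knowing where the ruby is, the choice is independent of the prize location. Learning that none of the 3 opened chests holds the ruby simply rules out those 3 locations and leaves the remaining 5 chests still equally likely by symmetry.
So P(the ruby in chest 6) = 1/5.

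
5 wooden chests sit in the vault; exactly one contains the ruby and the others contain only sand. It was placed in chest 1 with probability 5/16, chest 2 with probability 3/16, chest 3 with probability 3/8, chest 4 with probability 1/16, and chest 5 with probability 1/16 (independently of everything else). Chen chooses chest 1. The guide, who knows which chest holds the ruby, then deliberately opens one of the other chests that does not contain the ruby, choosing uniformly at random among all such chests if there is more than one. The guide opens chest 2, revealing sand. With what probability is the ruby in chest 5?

Consider each possible location of the ruby in turn.
If it is in chest 1 (prior 5/16): the guide has 4 equally likely choices, so probability 1/4; weight (5/16)·(1/4) = 5/64.
If it is in chest 2 (prior 3/16): the guide opened chest 2, so this case is ruled out; weight (3/16)·0 = 0.
If it is in chest 3 (prior 3/8): the guide has 3 equally likely choices, so probability 1/3; weight (3/8)·(1/3) = 1/8.
If it is in either of chests 4 and 5 (prior 1/16 each): the guide has 3 equally likely choices, so probability 1/3; weight (1/16)·(1/3) = 1/48 each.
The weights sum to 47/192.
So P(the ruby in chest 5 | the guide opened chest 2) = (1/48) / (47/192) = 4/47.

4/47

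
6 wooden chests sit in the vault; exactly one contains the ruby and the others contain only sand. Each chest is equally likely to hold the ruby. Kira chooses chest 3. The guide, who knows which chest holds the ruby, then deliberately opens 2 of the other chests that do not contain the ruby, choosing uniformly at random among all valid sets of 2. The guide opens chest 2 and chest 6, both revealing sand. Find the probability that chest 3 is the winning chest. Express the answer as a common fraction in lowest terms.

1/6

Condition on the true location of the ruby.
If it is in any of chests 1, 4, and 5 (prior 1/6 each): the guide has 6 equally likely choices, so probability 1/6; weight (1/6)·(1/6) = 1/36 each.
If it is in either of chests 2 and 6 (prior 1/6 each): that chest was opened and seen not to hold the prize — ruled out; weight (1/6)·0 = 0 each.
If it is in chest 3 (prior 1/6): the guide has 10 equally likely choices, so probability 1/10; weight (1/6)·(1/10) = 1/60.
The weights sum to 1/10.
So P(the ruby in chest 3 | the guide opened chest 2 and chest 6) = (1/60) / (1/10) = 1/6.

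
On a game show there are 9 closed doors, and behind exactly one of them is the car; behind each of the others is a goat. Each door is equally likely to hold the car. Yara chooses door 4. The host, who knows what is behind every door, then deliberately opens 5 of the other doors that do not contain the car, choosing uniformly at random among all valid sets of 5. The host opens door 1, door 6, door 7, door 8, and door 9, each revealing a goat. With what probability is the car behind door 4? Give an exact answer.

1/9

Apply Bayes' rule, conditioning on where the car actually is.
If it is behind any of doors 1, 6, 7, 8, and 9 (prior 1/9 each): that door was opened and seen not to hold the prize — ruled out; weight (1/9)·0 = 0 each.
If it is behind any of doors 2, 3, and 5 (prior 1/9 each): the host has 21 equally likely choices, so probability 1/21; weight (1/9)·(1/21) = 1/189 each.
If it is behind door 4 (prior 1/9): the host has 56 equally likely choices, so probability 1/56; weight (1/9)·(1/56) = 1/504.
The weights sum to 1/56.
So P(the car behind door 4 | the host opened door 1, door 6, door 7, door 8, and door 9) = (1/504) / (1/56) = 1/9.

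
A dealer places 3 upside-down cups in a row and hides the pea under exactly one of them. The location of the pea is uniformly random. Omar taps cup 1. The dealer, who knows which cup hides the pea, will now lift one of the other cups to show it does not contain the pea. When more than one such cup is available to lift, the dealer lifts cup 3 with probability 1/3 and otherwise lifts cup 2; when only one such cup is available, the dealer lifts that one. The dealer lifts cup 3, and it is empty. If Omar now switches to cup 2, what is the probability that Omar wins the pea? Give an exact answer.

3/4

Consider each possible location of the pea in turn.
If it is under cup 1 (prior 1/3): cup 3 is available, opened with probability 1/3; weight (1/3)·(1/3) = 1/9.
If it is under cup 2 (prior 1/3): only cup 3 is available, probability 1; weight (1/3)·1 = 1/3.
If it is under cup 3 (prior 1/3): the dealer opened cup 3, so this case is ruled out; weight (1/3)·0 = 0.
The weights sum to 4/9.
So P(the pea under cup 2 | the dealer opened cup 3) = (1/3) / (4/9) = 3/4.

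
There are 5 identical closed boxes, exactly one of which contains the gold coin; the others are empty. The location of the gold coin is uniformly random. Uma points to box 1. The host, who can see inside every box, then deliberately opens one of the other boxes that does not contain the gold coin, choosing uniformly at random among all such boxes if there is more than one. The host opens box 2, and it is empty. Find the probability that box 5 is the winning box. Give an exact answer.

Apply Bayes' rule, conditioning on where the gold coin actually is.
If it is in box 1 (prior 1/5): the host has 4 equally likely choices, so probability 1/4; weight (1/5)·(1/4) = 1/20.
If it is in box 2 (prior 1/5): the host opened box 2, so this case is ruled out; weight (1/5)·0 = 0.
If it is in any of boxes 3, 4, and 5 (prior 1/5 each): the host has 3 equally likely choices, so probability 1/3; weight (1/5)·(1/3) = 1/15 each.
The weights sum to 1/4.
So P(the gold coin in box 5 | the host opened box 2) = (1/15) / (1/4) = 4/15.

4/15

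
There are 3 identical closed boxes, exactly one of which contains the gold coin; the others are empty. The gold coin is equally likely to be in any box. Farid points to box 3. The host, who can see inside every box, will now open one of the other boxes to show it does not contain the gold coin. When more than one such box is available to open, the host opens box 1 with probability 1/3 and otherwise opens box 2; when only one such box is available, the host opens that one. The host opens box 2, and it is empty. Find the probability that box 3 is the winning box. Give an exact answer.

Apply Bayes' rule, conditioning on where the gold coin actually is.
If it is in box 1 (prior 1/3): only box 2 is available, probability 1; weight (1/3)·1 = 1/3.
If it is in box 2 (prior 1/3): the host opened box 2, so this case is ruled out; weight (1/3)·0 = 0.
If it is in box 3 (prior 1/3): box 1 is available but not opened, probability 2/3; weight (1/3)·(2/3) = 2/9.
The weights sum to 5/9.
So P(the gold coin in box 3 | the host opened box 2) = (2/9) / (5/9) = 2/5.

2/5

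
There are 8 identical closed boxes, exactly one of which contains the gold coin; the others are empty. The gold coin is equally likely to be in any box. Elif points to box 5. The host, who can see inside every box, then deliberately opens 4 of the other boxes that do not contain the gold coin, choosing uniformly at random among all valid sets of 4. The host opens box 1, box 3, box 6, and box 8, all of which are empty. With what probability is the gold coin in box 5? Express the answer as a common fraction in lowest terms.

Condition on the true location of the gold coin.
If it is in any of boxes 1, 3, 6, and 8 (prior 1/8 each): that box was opened and seen not to hold the prize — ruled out; weight (1/8)·0 = 0 each.
If it is in any of boxes 2, 4, and 7 (prior 1/8 each): the host has 15 equally likely choices, so probability 1/15; weight (1/8)·(1/15) = 1/120 each.
If it is in box 5 (prior 1/8): the host has 35 equally likely choices, so probability 1/35; weight (1/8)·(1/35) = 1/280.
The weights sum to 1/35.
So P(the gold coin in box 5 | the host opened box 1, box 3, box 6, and box 8) = (1/280) / (1/35) = 1/8.

1/8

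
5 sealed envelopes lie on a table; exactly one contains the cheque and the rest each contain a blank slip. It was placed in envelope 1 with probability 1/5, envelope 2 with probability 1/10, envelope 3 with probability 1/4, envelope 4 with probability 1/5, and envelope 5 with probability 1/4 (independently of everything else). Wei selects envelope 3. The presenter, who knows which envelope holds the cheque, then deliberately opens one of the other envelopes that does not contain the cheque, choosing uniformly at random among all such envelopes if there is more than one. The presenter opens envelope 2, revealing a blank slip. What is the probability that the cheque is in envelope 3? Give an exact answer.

Condition on the true location of the cheque.
If it is in either of envelopes 1 and 4 (prior 1/5 each): the presenter has 3 equally likely choices, so probability 1/3; weight (1/5)·(1/3) = 1/15 each.
If it is in envelope 2 (prior 1/10): the presenter opened envelope 2, so this case is ruled out; weight (1/10)·0 = 0.
If it is in envelope 3 (prior 1/4): the presenter has 4 equally likely choices, so probability 1/4; weight (1/4)·(1/4) = 1/16.
If it is in envelope 5 (prior 1/4): the presenter has 3 equally likely choices, so probability 1/3; weight (1/4)·(1/3) = 1/12.
The weights sum to 67/240.
So P(the cheque in envelope 3 | the presenter opened envelope 2) = (1/16) / (67/240) = 15/67.

15/67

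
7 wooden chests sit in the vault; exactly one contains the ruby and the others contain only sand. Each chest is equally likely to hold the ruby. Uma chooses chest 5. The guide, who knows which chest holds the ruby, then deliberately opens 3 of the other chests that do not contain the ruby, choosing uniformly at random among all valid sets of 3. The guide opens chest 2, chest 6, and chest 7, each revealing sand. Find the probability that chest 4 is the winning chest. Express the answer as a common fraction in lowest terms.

Consider each possible location of the ruby in turn.
If it is in any of chests 1, 3, and 4 (prior 1/7 each): the guide has 10 equally likely choices, so probability 1/10; weight (1/7)·(1/10) = 1/70 each.
If it is in any of chests 2, 6, and 7 (prior 1/7 each): that chest was opened and seen not to hold the prize — ruled out; weight (1/7)·0 = 0 each.
If it is in chest 5 (prior 1/7): the guide has 20 equally likely choices, so probability 1/20; weight (1/7)·(1/20) = 1/140.
The weights sum to 1/20.
So P(the ruby in chest 4 | the guide opened chest 2, chest 6, and chest 7) = (1/70) / (1/20) = 2/7.

2/7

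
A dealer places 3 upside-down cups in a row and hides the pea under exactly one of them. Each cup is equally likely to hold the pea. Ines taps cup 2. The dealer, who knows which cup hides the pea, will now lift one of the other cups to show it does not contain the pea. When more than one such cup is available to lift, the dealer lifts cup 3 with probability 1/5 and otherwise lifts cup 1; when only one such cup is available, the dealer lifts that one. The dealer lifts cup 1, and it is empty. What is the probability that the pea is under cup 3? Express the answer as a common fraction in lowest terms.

Consider each possible location of the pea in turn.
If it is under cup 1 (prior 1/3): the dealer opened cup 1, so this case is ruled out; weight (1/3)·0 = 0.
If it is under cup 2 (prior 1/3): cup 3 is available but not opened, probability 4/5; weight (1/3)·(4/5) = 4/15.
If it is under cup 3 (prior 1/3): only cup 1 is available, probability 1; weight (1/3)·1 = 1/3.
The weights sum to 3/5.
So P(the pea under cup 3 | the dealer opened cup 1) = (1/3) / (3/5) = 5/9.

5/9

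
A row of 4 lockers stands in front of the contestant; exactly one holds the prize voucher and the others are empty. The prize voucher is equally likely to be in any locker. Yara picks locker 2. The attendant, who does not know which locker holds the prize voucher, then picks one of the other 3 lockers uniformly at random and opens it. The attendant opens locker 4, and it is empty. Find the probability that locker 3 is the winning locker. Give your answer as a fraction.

Condition on the true location of the prize voucher.
If it is in any of lockers 1, 2, and 3 (prior 1/4 each): the attendant picks locker 4 with probability 1/3 regardless, and it is not the prize; weight (1/4)·(1/3) = 1/12 each.
If it is in locker 4 (prior 1/4): the attendant opened locker 4, so this case is ruled out; weight (1/4)·0 = 0.
The weights sum to 1/4.
So P(the prize voucher in locker 3 | the attendant opened locker 4) = (1/12) / (1/4) = 1/3.

1/3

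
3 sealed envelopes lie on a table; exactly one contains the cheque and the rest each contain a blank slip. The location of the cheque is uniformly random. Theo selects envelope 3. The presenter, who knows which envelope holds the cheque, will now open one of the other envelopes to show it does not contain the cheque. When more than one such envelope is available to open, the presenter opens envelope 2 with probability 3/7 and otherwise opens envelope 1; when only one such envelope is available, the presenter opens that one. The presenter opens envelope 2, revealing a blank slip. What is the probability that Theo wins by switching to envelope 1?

7/10

Apply Bayes' rule, conditioning on where the cheque actually is.
If it is in envelope 1 (prior 1/3): only envelope 2 is available, probability 1; weight (1/3)·1 = 1/3.
If it is in envelope 2 (prior 1/3): the presenter opened envelope 2, so this case is ruled out; weight (1/3)·0 = 0.
If it is in envelope 3 (prior 1/3): envelope 2 is available, opened with probability 3/7; weight (1/3)·(3/7) = 1/7.
The weights sum to 10/21.
So P(the cheque in envelope 1 | the presenter opened envelope 2) = (1/3) / (10/21) = 7/10.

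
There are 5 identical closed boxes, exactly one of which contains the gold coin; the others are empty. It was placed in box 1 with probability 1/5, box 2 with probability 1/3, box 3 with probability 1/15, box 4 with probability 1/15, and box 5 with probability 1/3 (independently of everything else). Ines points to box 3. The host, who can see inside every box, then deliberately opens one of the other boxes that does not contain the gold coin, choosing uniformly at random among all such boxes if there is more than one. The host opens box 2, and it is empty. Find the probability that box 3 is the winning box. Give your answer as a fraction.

1/13

Apply Bayes' rule, conditioning on where the gold coin actually is.
If it is in box 1 (prior 1/5): the host has 3 equally likely choices, so probability 1/3; weight (1/5)·(1/3) = 1/15.
If it is in box 2 (prior 1/3): the host opened box 2, so this case is ruled out; weight (1/3)·0 = 0.
If it is in box 3 (prior 1/15): the host has 4 equally likely choices, so probability 1/4; weight (1/15)·(1/4) = 1/60.
If it is in box 4 (prior 1/15): the host has 3 equally likely choices, so probability 1/3; weight (1/15)·(1/3) = 1/45.
If it is in box 5 (prior 1/3): the host has 3 equally likely choices, so probability 1/3; weight (1/3)·(1/3) = 1/9.
The weights sum to 13/60.
So P(the gold coin in box 3 | the host opened box 2) = (1/60) / (13/60) = 1/13.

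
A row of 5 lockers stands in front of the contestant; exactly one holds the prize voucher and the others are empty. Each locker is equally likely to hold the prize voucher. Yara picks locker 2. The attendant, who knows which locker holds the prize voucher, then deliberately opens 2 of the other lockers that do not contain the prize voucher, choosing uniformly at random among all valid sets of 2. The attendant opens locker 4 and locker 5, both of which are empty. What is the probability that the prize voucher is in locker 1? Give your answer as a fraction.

Apply Bayes' rule, conditioning on where the prize voucher actually is.
If it is in either of lockers 1 and 3 (prior 1/5 each): the attendant has 3 equally likely choices, so probability 1/3; weight (1/5)·(1/3) = 1/15 each.
If it is in locker 2 (prior 1/5): the attendant has 6 equally likely choices, so probability 1/6; weight (1/5)·(1/6) = 1/30.
If it is in either of lockers 4 and 5 (prior 1/5 each): that locker was opened and seen not to hold the prize — ruled out; weight (1/5)·0 = 0 each.
The weights sum to 1/6.
So P(the prize voucher in locker 1 | the attendant opened locker 4 and locker 5) = (1/15) / (1/6) = 2/5.

2/5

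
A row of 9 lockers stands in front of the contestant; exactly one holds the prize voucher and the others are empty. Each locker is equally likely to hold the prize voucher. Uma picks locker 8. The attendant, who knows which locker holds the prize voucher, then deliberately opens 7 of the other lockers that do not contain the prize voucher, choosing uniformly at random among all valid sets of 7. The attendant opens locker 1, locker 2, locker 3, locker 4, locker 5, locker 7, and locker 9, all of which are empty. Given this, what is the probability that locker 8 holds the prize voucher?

1/9

Apply Bayes' rule, conditioning on where the prize voucher actually is.
If it is in any of lockers 1, 2, 3, 4, 5, 7, and 9 (prior 1/9 each): that locker was opened and seen not to hold the prize — ruled out; weight (1/9)·0 = 0 each.
If it is in locker 6 (prior 1/9): the attendant has no choice, probability 1; weight (1/9)·1 = 1/9.
If it is in locker 8 (prior 1/9): the attendant has 8 equally likely choices, so probability 1/8; weight (1/9)·(1/8) = 1/72.
The weights sum to 1/8.
So P(the prize voucher in locker 8 | the attendant opened locker 1, locker 2, locker 3, locker 4, locker 5, locker 7, and locker 9) = (1/72) / (1/8) = 1/9.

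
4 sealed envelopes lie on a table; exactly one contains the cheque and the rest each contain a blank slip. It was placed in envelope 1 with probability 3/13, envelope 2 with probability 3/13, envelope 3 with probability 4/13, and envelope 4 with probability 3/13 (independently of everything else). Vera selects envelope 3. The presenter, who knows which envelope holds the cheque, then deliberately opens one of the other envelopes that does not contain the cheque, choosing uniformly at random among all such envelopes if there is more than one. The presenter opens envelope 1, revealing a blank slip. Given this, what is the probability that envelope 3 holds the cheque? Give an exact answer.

4/13

Consider each possible location of the cheque in turn.
If it is in envelope 1 (prior 3/13): the presenter opened envelope 1, so this case is ruled out; weight (3/13)·0 = 0.
If it is in either of envelopes 2 and 4 (prior 3/13 each): the presenter has 2 equally likely choices, so probability 1/2; weight (3/13)·(1/2) = 3/26 each.
If it is in envelope 3 (prior 4/13): the presenter has 3 equally likely choices, so probability 1/3; weight (4/13)·(1/3) = 4/39.
The weights sum to 1/3.
So P(the cheque in envelope 3 | the presenter opened envelope 1) = (4/39) / (1/3) = 4/13.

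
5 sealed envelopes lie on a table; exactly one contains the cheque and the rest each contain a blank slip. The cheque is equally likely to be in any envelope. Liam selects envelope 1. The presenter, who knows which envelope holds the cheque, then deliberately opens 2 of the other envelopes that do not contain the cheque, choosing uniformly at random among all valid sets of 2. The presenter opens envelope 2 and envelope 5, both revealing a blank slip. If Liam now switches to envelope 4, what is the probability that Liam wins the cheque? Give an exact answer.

Apply Bayes' rule, conditioning on where the cheque actually is.
If it is in envelope 1 (prior 1/5): the presenter has 6 equally likely choices, so probability 1/6; weight (1/5)·(1/6) = 1/30.
If it is in either of envelopes 2 and 5 (prior 1/5 each): that envelope was opened and seen not to hold the prize — ruled out; weight (1/5)·0 = 0 each.
If it is in either of envelopes 3 and 4 (prior 1/5 each): the presenter has 3 equally likely choices, so probability 1/3; weight (1/5)·(1/3) = 1/15 each.
The weights sum to 1/6.
So P(the cheque in envelope 4 | the presenter opened envelope 2 and envelope 5) = (1/15) / (1/6) = 2/5.

2/5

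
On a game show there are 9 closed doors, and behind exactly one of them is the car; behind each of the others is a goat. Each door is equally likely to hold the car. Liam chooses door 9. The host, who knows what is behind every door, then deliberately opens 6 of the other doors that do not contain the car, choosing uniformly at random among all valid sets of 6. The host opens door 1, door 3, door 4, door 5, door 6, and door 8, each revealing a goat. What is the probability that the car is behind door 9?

Consider each possible location of the car in turn.
If it is behind any of doors 1, 3, 4, 5, 6, and 8 (prior 1/9 each): that door was opened and seen not to hold the prize — ruled out; weight (1/9)·0 = 0 each.
If it is behind either of doors 2 and 7 (prior 1/9 each): the host has 7 equally likely choices, so probability 1/7; weight (1/9)·(1/7) = 1/63 each.
If it is behind door 9 (prior 1/9): the host has 28 equally likely choices, so probability 1/28; weight (1/9)·(1/28) = 1/252.
The weights sum to 1/28.
So P(the car behind door 9 | the host opened door 1, door 3, door 4, door 5, door 6, and door 8) = (1/252) / (1/28) = 1/9.

1/9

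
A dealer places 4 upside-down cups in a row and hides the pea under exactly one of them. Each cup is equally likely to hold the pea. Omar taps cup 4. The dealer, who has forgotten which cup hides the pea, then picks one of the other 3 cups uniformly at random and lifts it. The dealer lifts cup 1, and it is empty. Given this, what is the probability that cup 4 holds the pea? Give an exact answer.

1/3

Because the dealer chose which cup to lift without knowing where the pea is, the choice is independent of the prize location. Learning that cup 1 does not hold the pea simply rules out that one location and leaves the remaining 3 cups still equally likely by symmetry.
So P(the pea under cup 4) = 1/3.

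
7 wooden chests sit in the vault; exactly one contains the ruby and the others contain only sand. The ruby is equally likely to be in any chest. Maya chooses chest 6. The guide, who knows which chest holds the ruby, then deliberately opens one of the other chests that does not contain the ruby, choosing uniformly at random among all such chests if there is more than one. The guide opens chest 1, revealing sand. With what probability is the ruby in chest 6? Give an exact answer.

1/7

Consider each possible location of the ruby in turn.
If it is in chest 1 (prior 1/7): the guide opened chest 1, so this case is ruled out; weight (1/7)·0 = 0.
If it is in any of chests 2, 3, 4, 5, and 7 (prior 1/7 each): the guide has 5 equally likely choices, so probability 1/5; weight (1/7)·(1/5) = 1/35 each.
If it is in chest 6 (prior 1/7): the guide has 6 equally likely choices, so probability 1/6; weight (1/7)·(1/6) = 1/42.
The weights sum to 1/6.
So P(the ruby in chest 6 | the guide opened chest 1) = (1/42) / (1/6) = 1/7.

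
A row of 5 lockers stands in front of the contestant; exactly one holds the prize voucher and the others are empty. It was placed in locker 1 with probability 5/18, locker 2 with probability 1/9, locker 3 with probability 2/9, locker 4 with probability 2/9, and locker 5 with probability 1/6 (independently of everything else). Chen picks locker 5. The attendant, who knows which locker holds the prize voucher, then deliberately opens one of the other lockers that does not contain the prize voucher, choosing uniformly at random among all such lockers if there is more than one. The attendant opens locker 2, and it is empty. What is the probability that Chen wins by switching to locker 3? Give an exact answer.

16/61

Consider each possible location of the prize voucher in turn.
If it is in locker 1 (prior 5/18): the attendant has 3 equally likely choices, so probability 1/3; weight (5/18)·(1/3) = 5/54.
If it is in locker 2 (prior 1/9): the attendant opened locker 2, so this case is ruled out; weight (1/9)·0 = 0.
If it is in either of lockers 3 and 4 (prior 2/9 each): the attendant has 3 equally likely choices, so probability 1/3; weight (2/9)·(1/3) = 2/27 each.
If it is in locker 5 (prior 1/6): the attendant has 4 equally likely choices, so probability 1/4; weight (1/6)·(1/4) = 1/24.
The weights sum to 61/216.
So P(the prize voucher in locker 3 | the attendant opened locker 2) = (2/27) / (61/216) = 16/61.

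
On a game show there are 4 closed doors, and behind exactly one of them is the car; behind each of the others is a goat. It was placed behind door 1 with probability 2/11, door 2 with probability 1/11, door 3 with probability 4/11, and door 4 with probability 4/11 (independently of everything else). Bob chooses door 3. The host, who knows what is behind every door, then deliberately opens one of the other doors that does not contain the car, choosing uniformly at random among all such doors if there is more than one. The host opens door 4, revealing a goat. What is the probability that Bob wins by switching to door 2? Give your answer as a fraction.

3/17

Condition on the true location of the car.
If it is behind door 1 (prior 2/11): the host has 2 equally likely choices, so probability 1/2; weight (2/11)·(1/2) = 1/11.
If it is behind door 2 (prior 1/11): the host has 2 equally likely choices, so probability 1/2; weight (1/11)·(1/2) = 1/22.
If it is behind door 3 (prior 4/11): the host has 3 equally likely choices, so probability 1/3; weight (4/11)·(1/3) = 4/33.
If it is behind door 4 (prior 4/11): the host opened door 4, so this case is ruled out; weight (4/11)·0 = 0.
The weights sum to 17/66.
So P(the car behind door 2 | the host opened door 4) = (1/22) / (17/66) = 3/17.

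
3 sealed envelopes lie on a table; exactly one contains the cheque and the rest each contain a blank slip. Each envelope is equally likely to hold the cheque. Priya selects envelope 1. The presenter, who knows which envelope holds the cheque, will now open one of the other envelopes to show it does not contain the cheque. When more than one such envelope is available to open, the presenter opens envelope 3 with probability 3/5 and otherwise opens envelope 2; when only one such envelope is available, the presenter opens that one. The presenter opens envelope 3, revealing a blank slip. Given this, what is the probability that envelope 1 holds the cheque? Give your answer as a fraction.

3/8

Apply Bayes' rule, conditioning on where the cheque actually is.
If it is in envelope 1 (prior 1/3): envelope 3 is available, opened with probability 3/5; weight (1/3)·(3/5) = 1/5.
If it is in envelope 2 (prior 1/3): only envelope 3 is available, probability 1; weight (1/3)·1 = 1/3.
If it is in envelope 3 (prior 1/3): the presenter opened envelope 3, so this case is ruled out; weight (1/3)·0 = 0.
The weights sum to 8/15.
So P(the cheque in envelope 1 | the presenter opened envelope 3) = (1/5) / (8/15) = 3/8.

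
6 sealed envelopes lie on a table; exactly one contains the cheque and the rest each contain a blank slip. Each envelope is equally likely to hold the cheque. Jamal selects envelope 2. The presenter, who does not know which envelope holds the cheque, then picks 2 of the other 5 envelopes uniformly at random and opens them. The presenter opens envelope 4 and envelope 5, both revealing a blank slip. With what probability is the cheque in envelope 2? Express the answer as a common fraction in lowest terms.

Apply Bayes' rule, conditioning on where the cheque actually is.
If it is in any of envelopes 1, 2, 3, and 6 (prior 1/6 each): the presenter picks exactly this set with probability 1/10 regardless, and none is the prize; weight (1/6)·(1/10) = 1/60 each.
If it is in either of envelopes 4 and 5 (prior 1/6 each): that envelope was opened and seen not to hold the prize — ruled out; weight (1/6)·0 = 0 each.
The weights sum to 1/15.
So P(the cheque in envelope 2 | the presenter opened envelope 4 and envelope 5) = (1/60) / (1/15) = 1/4.

1/4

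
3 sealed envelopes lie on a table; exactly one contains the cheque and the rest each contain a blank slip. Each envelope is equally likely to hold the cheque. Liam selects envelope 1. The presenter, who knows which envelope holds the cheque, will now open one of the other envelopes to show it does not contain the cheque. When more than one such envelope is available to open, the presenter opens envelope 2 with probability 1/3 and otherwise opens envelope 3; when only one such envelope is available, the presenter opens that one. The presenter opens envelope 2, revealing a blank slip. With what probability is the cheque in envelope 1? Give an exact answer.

Apply Bayes' rule, conditioning on where the cheque actually is.
If it is in envelope 1 (prior 1/3): envelope 2 is available, opened with probability 1/3; weight (1/3)·(1/3) = 1/9.
If it is in envelope 2 (prior 1/3): the presenter opened envelope 2, so this case is ruled out; weight (1/3)·0 = 0.
If it is in envelope 3 (prior 1/3): only envelope 2 is available, probability 1; weight (1/3)·1 = 1/3.
The weights sum to 4/9.
So P(the cheque in envelope 1 | the presenter opened envelope 2) = (1/9) / (4/9) = 1/4.

1/4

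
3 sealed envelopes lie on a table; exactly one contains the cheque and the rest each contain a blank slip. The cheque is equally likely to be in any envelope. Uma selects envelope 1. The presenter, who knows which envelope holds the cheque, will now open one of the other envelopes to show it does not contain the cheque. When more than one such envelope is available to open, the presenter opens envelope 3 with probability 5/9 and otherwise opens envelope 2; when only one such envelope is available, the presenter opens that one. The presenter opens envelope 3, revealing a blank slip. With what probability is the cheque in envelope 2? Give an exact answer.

9/14

Apply Bayes' rule, conditioning on where the cheque actually is.
If it is in envelope 1 (prior 1/3): envelope 3 is available, opened with probability 5/9; weight (1/3)·(5/9) = 5/27.
If it is in envelope 2 (prior 1/3): only envelope 3 is available, probability 1; weight (1/3)·1 = 1/3.
If it is in envelope 3 (prior 1/3): the presenter opened envelope 3, so this case is ruled out; weight (1/3)·0 = 0.
The weights sum to 14/27.
So P(the cheque in envelope 2 | the presenter opened envelope 3) = (1/3) / (14/27) = 9/14.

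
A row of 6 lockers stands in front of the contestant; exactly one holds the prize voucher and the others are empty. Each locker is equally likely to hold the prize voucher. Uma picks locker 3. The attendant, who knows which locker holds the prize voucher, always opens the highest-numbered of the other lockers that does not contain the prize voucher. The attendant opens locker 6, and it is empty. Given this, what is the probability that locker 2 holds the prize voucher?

1/5

Apply Bayes' rule, conditioning on where the prize voucher actually is.
If it is in any of lockers 1, 2, 3, 4, and 5 (prior 1/6 each): locker 6 is the highest-numbered option available, probability 1; weight (1/6)·1 = 1/6 each.
If it is in locker 6 (prior 1/6): the attendant opened locker 6, so this case is ruled out; weight (1/6)·0 = 0.
The weights sum to 5/6.
So P(the prize voucher in locker 2 | the attendant opened locker 6) = (1/6) / (5/6) = 1/5.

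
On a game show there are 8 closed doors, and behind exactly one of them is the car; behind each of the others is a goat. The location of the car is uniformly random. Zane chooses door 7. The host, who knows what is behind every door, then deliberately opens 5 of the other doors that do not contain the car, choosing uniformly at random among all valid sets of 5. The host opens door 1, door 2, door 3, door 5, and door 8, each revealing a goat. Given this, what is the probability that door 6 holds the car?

Condition on the true location of the car.
If it is behind any of doors 1, 2, 3, 5, and 8 (prior 1/8 each): that door was opened and seen not to hold the prize — ruled out; weight (1/8)·0 = 0 each.
If it is behind either of doors 4 and 6 (prior 1/8 each): the host has 6 equally likely choices, so probability 1/6; weight (1/8)·(1/6) = 1/48 each.
If it is behind door 7 (prior 1/8): the host has 21 equally likely choices, so probability 1/21; weight (1/8)·(1/21) = 1/168.
The weights sum to 1/21.
So P(the car behind door 6 | the host opened door 1, door 2, door 3, door 5, and door 8) = (1/48) / (1/21) = 7/16.

7/16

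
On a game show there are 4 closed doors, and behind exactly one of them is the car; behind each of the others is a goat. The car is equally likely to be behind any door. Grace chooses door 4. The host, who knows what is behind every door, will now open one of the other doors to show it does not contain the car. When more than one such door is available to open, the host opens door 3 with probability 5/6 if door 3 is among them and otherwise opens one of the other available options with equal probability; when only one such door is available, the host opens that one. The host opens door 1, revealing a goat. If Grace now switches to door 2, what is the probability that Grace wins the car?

2/9

Consider each possible location of the car in turn.
If it is behind door 1 (prior 1/4): the host opened door 1, so this case is ruled out; weight (1/4)·0 = 0.
If it is behind door 2 (prior 1/4): door 3 is available but not opened, probability 1/6; weight (1/4)·(1/6) = 1/24.
If it is behind door 3 (prior 1/4): door 3 holds the prize so is unavailable; the host chooses uniformly among the 2 others, probability 1/2; weight (1/4)·(1/2) = 1/8.
If it is behind door 4 (prior 1/4): door 3 is available but not opened; door 1 gets probability (1 − 5/6)/2 = 1/12; weight (1/4)·(1/12) = 1/48.
The weights sum to 3/16.
So P(the car behind door 2 | the host opened door 1) = (1/24) / (3/16) = 2/9.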